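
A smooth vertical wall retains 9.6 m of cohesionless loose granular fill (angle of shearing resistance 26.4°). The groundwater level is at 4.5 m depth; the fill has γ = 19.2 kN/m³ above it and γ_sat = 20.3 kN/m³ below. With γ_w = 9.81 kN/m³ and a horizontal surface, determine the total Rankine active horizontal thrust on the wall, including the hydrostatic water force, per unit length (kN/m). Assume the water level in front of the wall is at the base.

K_a = tan²(45° − φ/2) = 0.3844.
γ' = 20.3 − 9.81 = 10.49 kN/m³. Depth below WT = 5.1 m.
σ'_h at WT = K_a γ d_w = 33.21 kPa; at base = 33.21 + K_a γ' × 5.1 = 53.78 kPa.
P₁ (0–4.5 m) = ½×33.21×4.5 = 74.73. P₂ (4.5–9.6 m) = ½(33.21+53.78)×5.1 = 221.8.
P_w = ½ γ_w h₂² = 0.5×9.81×5.1² = 127.6. Total = 74.73+221.8+127.6 = 424.2 kN/m.

424 kN/m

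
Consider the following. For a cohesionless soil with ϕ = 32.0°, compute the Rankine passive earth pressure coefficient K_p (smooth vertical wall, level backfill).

3.25

K_p = (1 + sin φ)/(1 − sin φ) = tan²(45° + 32.0°/2) = 3.255.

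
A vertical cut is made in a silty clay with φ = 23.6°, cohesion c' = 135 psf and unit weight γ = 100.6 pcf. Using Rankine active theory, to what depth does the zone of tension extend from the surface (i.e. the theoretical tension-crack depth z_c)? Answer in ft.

K_a = tan²(45° − 23.6°/2) = 0.4282; √K_a = 0.6544.
The active pressure is zero where K_a γ z = 2c√K_a, so z_c = 2c/(γ√K_a) = 2×135/(100.6×0.6544) = 4.101 ft.

4.10 ft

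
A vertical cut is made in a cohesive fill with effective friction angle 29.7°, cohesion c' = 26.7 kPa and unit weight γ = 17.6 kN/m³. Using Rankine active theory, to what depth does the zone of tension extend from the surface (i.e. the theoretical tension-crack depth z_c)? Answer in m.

K_a = tan²(45° − 29.7°/2) = 0.3374; √K_a = 0.5808.
The active pressure is zero where K_a γ z = 2c√K_a, so z_c = 2c/(γ√K_a) = 2×26.7/(17.6×0.5808) = 5.224 m.

5.22 m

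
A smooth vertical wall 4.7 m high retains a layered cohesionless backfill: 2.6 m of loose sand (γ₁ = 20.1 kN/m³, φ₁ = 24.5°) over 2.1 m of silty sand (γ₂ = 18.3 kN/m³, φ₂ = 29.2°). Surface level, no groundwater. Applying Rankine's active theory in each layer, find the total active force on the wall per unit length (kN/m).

79.8 kN/m

K_a1 = tan²(45°−24.5°/2) = 0.4137; K_a2 = tan²(45°−29.2°/2) = 0.3442.
Layer 1: σ at base = K_a1 γ₁ h₁ = 21.62 kPa; P₁ = ½×21.62×2.6 = 28.11.
Layer 2: σ_v at top = γ₁h₁ = 52.26; σ_h top = K_a2×52.26 = 17.99; σ_h base = K_a2×(52.26+18.3×2.1) = 31.22.
P₂ = ½(17.99+31.22)×2.1 = 51.67. Total P_a = 28.11+51.67 = 79.77 kN/m.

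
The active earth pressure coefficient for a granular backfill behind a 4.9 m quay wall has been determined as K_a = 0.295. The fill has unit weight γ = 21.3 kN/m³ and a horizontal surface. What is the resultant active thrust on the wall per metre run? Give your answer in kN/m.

P = ½ K_a γ H² = 0.5 × 0.295 × 21.3 × 4.9² = 75.43 kN/m.

75.4 kN/m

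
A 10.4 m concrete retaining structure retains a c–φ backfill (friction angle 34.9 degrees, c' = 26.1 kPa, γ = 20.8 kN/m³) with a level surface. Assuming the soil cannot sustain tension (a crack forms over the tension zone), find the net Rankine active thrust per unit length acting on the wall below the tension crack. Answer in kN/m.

88.4 kN/m

K_a = 0.2721; √K_a = 0.5217.
Tension-crack depth z_c = 2c/(γ√K_a) = 2×26.1/(20.8×0.5217) = 4.811 m.
σ_a at base = K_a γ H − 2c√K_a = 0.2721×20.8×10.4 − 2×26.1×0.5217 = 31.64 kPa.
P_a = ½ × 31.64 × (H − z_c) = 0.5×31.64×5.589 = 88.42 kN/m.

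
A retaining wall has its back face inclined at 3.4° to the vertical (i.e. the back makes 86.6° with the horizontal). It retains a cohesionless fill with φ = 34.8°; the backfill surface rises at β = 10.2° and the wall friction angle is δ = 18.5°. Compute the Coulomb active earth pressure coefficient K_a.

0.307

K_a = sin²(α+φ) / [sin²α · sin(α−δ) · (1 + √{sin(φ+δ)sin(φ−β) / (sin(α−δ)sin(α+β))})²].
With α = 86.6°, φ = 34.8°, δ = 18.5°, β = 10.2°: K_a = 0.3071.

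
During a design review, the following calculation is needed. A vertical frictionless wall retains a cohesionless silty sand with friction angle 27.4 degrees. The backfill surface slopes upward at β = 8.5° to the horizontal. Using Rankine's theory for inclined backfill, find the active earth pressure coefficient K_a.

K_a = cos β · (cos β − √(cos²β − cos²φ)) / (cos β + √(cos²β − cos²φ)).
cos β = 0.9890, cos φ = 0.8878, √(cos²β − cos²φ) = 0.4358.
K_a = 0.9890 × (0.9890 − 0.4358)/(0.9890 + 0.4358) = 0.3840.

0.384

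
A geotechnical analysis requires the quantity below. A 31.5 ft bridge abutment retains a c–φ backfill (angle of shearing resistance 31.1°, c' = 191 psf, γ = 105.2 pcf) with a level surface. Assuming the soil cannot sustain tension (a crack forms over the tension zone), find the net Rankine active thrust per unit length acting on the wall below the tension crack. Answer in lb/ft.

K_a = 0.3188; √K_a = 0.5646.
Tension-crack depth z_c = 2c/(γ√K_a) = 2×191/(105.2×0.5646) = 6.431 ft.
σ_a at base = K_a γ H − 2c√K_a = 0.3188×105.2×31.5 − 2×191×0.5646 = 840.7 psf.
P_a = ½ × 840.7 × (H − z_c) = 0.5×840.7×25.07 = 10540 lb/ft.

10500 lb/ft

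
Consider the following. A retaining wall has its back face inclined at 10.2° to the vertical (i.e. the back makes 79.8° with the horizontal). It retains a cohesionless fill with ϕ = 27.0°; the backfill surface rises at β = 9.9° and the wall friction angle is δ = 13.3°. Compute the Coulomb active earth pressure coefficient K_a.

K_a = sin²(α+φ) / [sin²α · sin(α−δ) · (1 + √{sin(φ+δ)sin(φ−β) / (sin(α−δ)sin(α+β))})²].
With α = 79.8°, φ = 27.0°, δ = 13.3°, β = 9.9°: K_a = 0.4871.

0.487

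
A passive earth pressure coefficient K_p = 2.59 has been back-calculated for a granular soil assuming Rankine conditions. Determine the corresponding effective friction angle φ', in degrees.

26.3°

K_p = (1+sin φ)/(1−sin φ) ⇒ sin φ = (K_p − 1)/(K_p + 1) = 0.4429.
φ = arcsin(0.4429) = 26.29°.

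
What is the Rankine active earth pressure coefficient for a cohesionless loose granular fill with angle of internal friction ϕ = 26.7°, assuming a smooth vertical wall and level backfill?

K_a = (1 − sin φ)/(1 + sin φ) = (1 − sin 26.7°)/(1 + sin 26.7°) = 0.3800.

0.380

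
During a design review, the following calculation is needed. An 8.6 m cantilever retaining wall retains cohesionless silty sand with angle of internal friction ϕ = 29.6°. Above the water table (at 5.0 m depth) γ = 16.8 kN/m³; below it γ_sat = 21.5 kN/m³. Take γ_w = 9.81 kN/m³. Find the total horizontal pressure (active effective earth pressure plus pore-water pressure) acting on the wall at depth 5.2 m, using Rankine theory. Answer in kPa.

31.2 kPa

K_a = (1 − sin φ)/(1 + sin φ) = 0.3387.
γ' = 21.5 − 9.81 = 11.69 kN/m³.
Effective vertical stress at 5.2 m: σ'_v = 16.8×5.0 + 11.69×0.200 = 86.34 kPa.
σ'_h = K_a σ'_v = 0.3387 × 86.34 = 29.25 kPa; u = γ_w × 0.200 = 1.962 kPa.
Total σ_h = 29.25 + 1.962 = 31.21 kPa.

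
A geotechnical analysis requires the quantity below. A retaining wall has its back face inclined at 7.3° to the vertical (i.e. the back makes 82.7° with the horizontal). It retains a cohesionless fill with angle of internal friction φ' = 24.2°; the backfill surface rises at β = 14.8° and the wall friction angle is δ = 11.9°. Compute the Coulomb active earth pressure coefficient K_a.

0.565

K_a = sin²(α+φ) / [sin²α · sin(α−δ) · (1 + √{sin(φ+δ)sin(φ−β) / (sin(α−δ)sin(α+β))})²].
With α = 82.7°, φ = 24.2°, δ = 11.9°, β = 14.8°: K_a = 0.5650.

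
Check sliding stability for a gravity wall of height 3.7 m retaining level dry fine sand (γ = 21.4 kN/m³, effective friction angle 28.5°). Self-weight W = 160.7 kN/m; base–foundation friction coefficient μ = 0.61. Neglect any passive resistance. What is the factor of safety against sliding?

K_a = tan²(45° − 28.5°/2) = 0.3540.
P_a = ½K_aγH² = 0.5×0.3540×21.4×3.7² = 51.85 kN/m, acting at H/3 = 1.233 m above the base.
FS_sliding = μW / P_a = 0.61×160.7 / 51.85 = 1.891.

1.89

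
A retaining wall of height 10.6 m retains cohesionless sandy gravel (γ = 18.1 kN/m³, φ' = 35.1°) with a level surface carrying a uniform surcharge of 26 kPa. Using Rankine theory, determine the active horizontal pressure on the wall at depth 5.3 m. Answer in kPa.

K_a = (1 − sin φ)/(1 + sin φ) = 0.2698.
σ_v = γz + q = 18.1 × 5.3 + 26 = 121.9 kPa.
σ_h = K_a σ_v = 0.2698 × 121.9 = 32.90 kPa.

32.9 kPa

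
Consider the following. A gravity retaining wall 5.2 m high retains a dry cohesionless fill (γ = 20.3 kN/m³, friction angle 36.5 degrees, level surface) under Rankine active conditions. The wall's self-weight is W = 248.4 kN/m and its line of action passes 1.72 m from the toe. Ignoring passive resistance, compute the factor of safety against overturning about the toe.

3.54

K_a = tan²(45° − 36.5°/2) = 0.2541.
P_a = ½K_aγH² = 0.5×0.2541×20.3×5.2² = 69.73 kN/m, acting at H/3 = 1.733 m above the base.
Overturning moment M_o = P_a × H/3 = 69.73 × 1.733 = 120.9.
Resisting moment M_r = W × 1.72 = 248.4 × 1.72 = 427.2.
FS_overturning = M_r/M_o = 427.2/120.9 = 3.535.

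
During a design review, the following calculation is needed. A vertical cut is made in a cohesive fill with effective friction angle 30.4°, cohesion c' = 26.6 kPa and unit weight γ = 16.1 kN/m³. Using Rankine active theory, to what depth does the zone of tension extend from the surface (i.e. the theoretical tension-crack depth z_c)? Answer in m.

5.77 m

K_a = tan²(45° − 30.4°/2) = 0.3280; √K_a = 0.5727.
The active pressure is zero where K_a γ z = 2c√K_a, so z_c = 2c/(γ√K_a) = 2×26.6/(16.1×0.5727) = 5.770 m.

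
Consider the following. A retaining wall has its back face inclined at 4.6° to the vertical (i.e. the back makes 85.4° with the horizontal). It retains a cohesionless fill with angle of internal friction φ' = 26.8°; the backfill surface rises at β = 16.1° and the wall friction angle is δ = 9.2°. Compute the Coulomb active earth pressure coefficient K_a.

0.496

K_a = sin²(α+φ) / [sin²α · sin(α−δ) · (1 + √{sin(φ+δ)sin(φ−β) / (sin(α−δ)sin(α+β))})²].
With α = 85.4°, φ = 26.8°, δ = 9.2°, β = 16.1°: K_a = 0.4958.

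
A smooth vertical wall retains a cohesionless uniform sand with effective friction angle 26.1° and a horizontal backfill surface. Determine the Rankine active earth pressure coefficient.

0.389

K_a = tan²(45° − φ/2) = tan²(31.95°) = 0.3889.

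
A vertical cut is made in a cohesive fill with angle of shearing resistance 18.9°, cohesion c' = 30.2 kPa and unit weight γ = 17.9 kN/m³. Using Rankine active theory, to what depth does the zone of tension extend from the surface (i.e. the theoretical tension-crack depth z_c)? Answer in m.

K_a = tan²(45° − 18.9°/2) = 0.5107; √K_a = 0.7146.
The active pressure is zero where K_a γ z = 2c√K_a, so z_c = 2c/(γ√K_a) = 2×30.2/(17.9×0.7146) = 4.722 m.

4.72 m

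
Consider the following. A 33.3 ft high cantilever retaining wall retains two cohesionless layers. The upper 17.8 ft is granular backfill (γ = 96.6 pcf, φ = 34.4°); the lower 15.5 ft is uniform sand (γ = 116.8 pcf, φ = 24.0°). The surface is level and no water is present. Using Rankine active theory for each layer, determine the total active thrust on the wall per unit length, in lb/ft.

K_a1 = tan²(45°−34.4°/2) = 0.2780; K_a2 = tan²(45°−24.0°/2) = 0.4217.
Layer 1: σ at base = K_a1 γ₁ h₁ = 478.0 psf; P₁ = ½×478.0×17.8 = 4254.
Layer 2: σ_v at top = γ₁h₁ = 1719; σ_h top = K_a2×1719 = 725.2; σ_h base = K_a2×(1719+116.8×15.5) = 1489.
P₂ = ½(725.2+1489)×15.5 = 17160. Total P_a = 4254+17160 = 21410 lb/ft.

21400 lb/ft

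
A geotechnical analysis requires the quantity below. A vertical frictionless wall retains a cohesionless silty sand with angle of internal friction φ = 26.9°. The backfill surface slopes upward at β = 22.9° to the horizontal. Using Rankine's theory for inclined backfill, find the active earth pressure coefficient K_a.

K_a = cos β · (cos β − √(cos²β − cos²φ)) / (cos β + √(cos²β − cos²φ)).
cos β = 0.9212, cos φ = 0.8918, √(cos²β − cos²φ) = 0.2308.
K_a = 0.9212 × (0.9212 − 0.2308)/(0.9212 + 0.2308) = 0.5520.

0.552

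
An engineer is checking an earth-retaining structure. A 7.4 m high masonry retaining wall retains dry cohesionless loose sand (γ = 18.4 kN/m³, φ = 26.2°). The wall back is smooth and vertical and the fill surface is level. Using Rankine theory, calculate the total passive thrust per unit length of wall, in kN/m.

1300 kN/m

K_p = tan²(45° + φ/2) = 2.581.
P_p = ½ K_p γ H² = 0.5 × 2.581 × 18.4 × 7.4² = 1300 kN/m.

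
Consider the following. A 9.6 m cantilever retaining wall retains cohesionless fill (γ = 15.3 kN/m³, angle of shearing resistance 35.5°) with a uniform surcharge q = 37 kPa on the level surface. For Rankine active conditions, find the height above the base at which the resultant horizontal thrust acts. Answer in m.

K_a = 0.2653.
Triangular part P₁ = ½K_aγH² = 187.0 at H/3 = 3.200 m; rectangular part P₂ = K_a q H = 94.22 at H/2 = 4.800 m.
ȳ = (P₁·3.200 + P₂·4.800)/(P₁+P₂) = 3.736 m.

3.74 m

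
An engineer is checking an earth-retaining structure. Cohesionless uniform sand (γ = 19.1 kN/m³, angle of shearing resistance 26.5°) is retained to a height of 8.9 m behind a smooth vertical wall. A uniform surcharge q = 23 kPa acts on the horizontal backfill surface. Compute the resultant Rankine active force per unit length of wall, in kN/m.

K_a = tan²(45° − φ/2) = 0.3829.
Soil triangle: ½ K_a γ H² = 0.5×0.3829×19.1×8.9² = 289.7 kN/m.
Surcharge rectangle: K_a q H = 0.3829×23×8.9 = 78.39 kN/m.
Total = 289.7 + 78.39 = 368.1 kN/m.

368 kN/m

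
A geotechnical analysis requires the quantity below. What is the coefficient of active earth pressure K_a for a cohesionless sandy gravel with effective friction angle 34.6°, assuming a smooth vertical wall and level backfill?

K_a = (1 − sin φ)/(1 + sin φ) = (1 − sin 34.6°)/(1 + sin 34.6°) = 0.2756.

0.276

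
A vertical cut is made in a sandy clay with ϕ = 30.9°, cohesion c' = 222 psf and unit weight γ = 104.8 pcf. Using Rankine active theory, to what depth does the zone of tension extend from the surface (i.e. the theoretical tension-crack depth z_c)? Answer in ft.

7.47 ft

K_a = tan²(45° − 30.9°/2) = 0.3214; √K_a = 0.5669.
The active pressure is zero where K_a γ z = 2c√K_a, so z_c = 2c/(γ√K_a) = 2×222/(104.8×0.5669) = 7.473 ft.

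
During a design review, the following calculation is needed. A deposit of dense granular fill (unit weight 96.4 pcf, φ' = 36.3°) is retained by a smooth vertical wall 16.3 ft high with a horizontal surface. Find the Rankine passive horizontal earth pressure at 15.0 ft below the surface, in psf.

5640 psf

K_p = (1 + sin φ)/(1 − sin φ) = 3.902.
σ_h = K_p γ z = 3.902 × 96.4 × 15.0 = 5642 psf.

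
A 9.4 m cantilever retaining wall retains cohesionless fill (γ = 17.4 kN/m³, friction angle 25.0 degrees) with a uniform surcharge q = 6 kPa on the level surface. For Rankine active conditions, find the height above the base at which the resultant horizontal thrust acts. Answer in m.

K_a = 0.4059.
Triangular part P₁ = ½K_aγH² = 312.0 at H/3 = 3.133 m; rectangular part P₂ = K_a q H = 22.89 at H/2 = 4.700 m.
ȳ = (P₁·3.133 + P₂·4.700)/(P₁+P₂) = 3.240 m.

3.24 m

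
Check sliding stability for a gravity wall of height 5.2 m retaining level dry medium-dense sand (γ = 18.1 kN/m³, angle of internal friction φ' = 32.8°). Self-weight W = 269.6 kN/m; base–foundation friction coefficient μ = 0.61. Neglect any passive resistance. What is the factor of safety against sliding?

2.26

K_a = tan²(45° − 32.8°/2) = 0.2973.
P_a = ½K_aγH² = 0.5×0.2973×18.1×5.2² = 72.74 kN/m, acting at H/3 = 1.733 m above the base.
FS_sliding = μW / P_a = 0.61×269.6 / 72.74 = 2.261.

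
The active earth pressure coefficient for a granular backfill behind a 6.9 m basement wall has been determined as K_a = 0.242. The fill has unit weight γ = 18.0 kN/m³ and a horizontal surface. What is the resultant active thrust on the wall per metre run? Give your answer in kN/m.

104 kN/m

P = ½ K_a γ H² = 0.5 × 0.242 × 18.0 × 6.9² = 103.7 kN/m.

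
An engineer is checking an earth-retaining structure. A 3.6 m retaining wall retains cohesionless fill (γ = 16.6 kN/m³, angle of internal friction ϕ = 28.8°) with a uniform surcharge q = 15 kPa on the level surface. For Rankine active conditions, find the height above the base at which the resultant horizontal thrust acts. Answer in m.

1.40 m

K_a = 0.3498.
Triangular part P₁ = ½K_aγH² = 37.62 at H/3 = 1.200 m; rectangular part P₂ = K_a q H = 18.89 at H/2 = 1.800 m.
ȳ = (P₁·1.200 + P₂·1.800)/(P₁+P₂) = 1.401 m.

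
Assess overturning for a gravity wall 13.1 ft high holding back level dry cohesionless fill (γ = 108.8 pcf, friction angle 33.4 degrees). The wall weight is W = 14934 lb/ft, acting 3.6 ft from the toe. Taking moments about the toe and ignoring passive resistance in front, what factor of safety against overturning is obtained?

K_a = tan²(45° − 33.4°/2) = 0.2899.
P_a = ½K_aγH² = 0.5×0.2899×108.8×13.1² = 2707 lb/ft, acting at H/3 = 4.367 ft above the base.
Overturning moment M_o = P_a × H/3 = 2707 × 4.367 = 11820.
Resisting moment M_r = W × 3.6 = 14934 × 3.6 = 53760.
FS_overturning = M_r/M_o = 53760/11820 = 4.549.

4.55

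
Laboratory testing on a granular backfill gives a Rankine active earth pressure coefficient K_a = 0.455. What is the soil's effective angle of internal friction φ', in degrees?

22.0°

K_a = tan²(45° − φ/2) ⇒ 45° − φ/2 = arctan(√0.455) = 34.00°.
φ = 2(45° − 34.00°) = 22.00°.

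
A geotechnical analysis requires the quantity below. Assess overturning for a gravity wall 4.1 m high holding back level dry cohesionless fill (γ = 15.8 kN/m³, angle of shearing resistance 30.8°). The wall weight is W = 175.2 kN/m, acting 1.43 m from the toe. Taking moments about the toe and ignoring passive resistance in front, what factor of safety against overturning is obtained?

K_a = tan²(45° − 30.8°/2) = 0.3227.
P_a = ½K_aγH² = 0.5×0.3227×15.8×4.1² = 42.86 kN/m, acting at H/3 = 1.367 m above the base.
Overturning moment M_o = P_a × H/3 = 42.86 × 1.367 = 58.57.
Resisting moment M_r = W × 1.43 = 175.2 × 1.43 = 250.5.
FS_overturning = M_r/M_o = 250.5/58.57 = 4.278.

4.28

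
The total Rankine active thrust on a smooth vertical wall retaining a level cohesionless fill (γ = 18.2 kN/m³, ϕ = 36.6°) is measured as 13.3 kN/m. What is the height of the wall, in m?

2.40 m

K_a = 0.2530. P_a = ½ K_a γ H² ⇒ H = √(2P_a/(K_a γ)).
H = √(2×13.3/(0.2530×18.2)) = 2.404 m.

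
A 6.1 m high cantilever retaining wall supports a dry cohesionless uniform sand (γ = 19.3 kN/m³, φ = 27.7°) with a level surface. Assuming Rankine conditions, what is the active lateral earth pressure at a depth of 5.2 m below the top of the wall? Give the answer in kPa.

K_a = (1 − sin φ)/(1 + sin φ) = 0.3653.
σ_h = K_a γ z = 0.3653 × 19.3 × 5.2 = 36.67 kPa.

36.7 kPa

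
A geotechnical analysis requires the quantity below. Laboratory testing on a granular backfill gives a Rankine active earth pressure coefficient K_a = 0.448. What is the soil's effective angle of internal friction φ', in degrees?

22.4°

K_a = tan²(45° − φ/2) ⇒ 45° − φ/2 = arctan(√0.448) = 33.80°.
φ = 2(45° − 33.80°) = 22.41°.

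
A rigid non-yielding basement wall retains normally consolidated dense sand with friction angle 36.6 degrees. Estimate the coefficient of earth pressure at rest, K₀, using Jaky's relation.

K₀ = 1 − sin φ' = 1 − sin 36.6° = 0.4038.

0.404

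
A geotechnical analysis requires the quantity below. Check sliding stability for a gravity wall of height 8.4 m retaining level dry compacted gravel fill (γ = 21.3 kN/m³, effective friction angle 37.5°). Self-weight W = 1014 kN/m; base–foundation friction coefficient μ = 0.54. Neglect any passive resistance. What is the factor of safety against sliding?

K_a = tan²(45° − 37.5°/2) = 0.2432.
P_a = ½K_aγH² = 0.5×0.2432×21.3×8.4² = 182.8 kN/m, acting at H/3 = 2.800 m above the base.
FS_sliding = μW / P_a = 0.54×1014 / 182.8 = 2.996.

3.00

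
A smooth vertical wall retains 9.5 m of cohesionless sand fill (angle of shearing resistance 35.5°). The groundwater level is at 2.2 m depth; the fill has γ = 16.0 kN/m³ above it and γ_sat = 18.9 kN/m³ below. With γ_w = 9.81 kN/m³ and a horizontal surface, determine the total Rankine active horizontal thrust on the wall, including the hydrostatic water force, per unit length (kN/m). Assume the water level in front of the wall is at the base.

404 kN/m

K_a = tan²(45° − φ/2) = 0.2653.
γ' = 18.9 − 9.81 = 9.090 kN/m³. Depth below WT = 7.3 m.
σ'_h at WT = K_a γ d_w = 9.337 kPa; at base = 9.337 + K_a γ' × 7.3 = 26.94 kPa.
P₁ (0–2.2 m) = ½×9.337×2.2 = 10.27. P₂ (2.2–9.5 m) = ½(9.337+26.94)×7.3 = 132.4.
P_w = ½ γ_w h₂² = 0.5×9.81×7.3² = 261.4. Total = 10.27+132.4+261.4 = 404.1 kN/m.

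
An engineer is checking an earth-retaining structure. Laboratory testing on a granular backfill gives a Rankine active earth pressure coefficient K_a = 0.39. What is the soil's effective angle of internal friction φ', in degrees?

26.0°

K_a = tan²(45° − φ/2) ⇒ 45° − φ/2 = arctan(√0.39) = 31.98°.
φ = 2(45° − 31.98°) = 26.03°.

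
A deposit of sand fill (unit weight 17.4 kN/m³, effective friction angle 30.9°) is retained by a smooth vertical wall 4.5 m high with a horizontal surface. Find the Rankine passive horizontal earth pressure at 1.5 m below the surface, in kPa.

K_p = (1 + sin φ)/(1 − sin φ) = 3.111.
σ_h = K_p γ z = 3.111 × 17.4 × 1.5 = 81.21 kPa.

81.2 kPa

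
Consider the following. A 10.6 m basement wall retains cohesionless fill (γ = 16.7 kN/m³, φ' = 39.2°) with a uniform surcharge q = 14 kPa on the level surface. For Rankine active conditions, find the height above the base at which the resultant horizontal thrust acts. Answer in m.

3.77 m

K_a = 0.2255.
Triangular part P₁ = ½K_aγH² = 211.5 at H/3 = 3.533 m; rectangular part P₂ = K_a q H = 33.46 at H/2 = 5.300 m.
ȳ = (P₁·3.533 + P₂·5.300)/(P₁+P₂) = 3.775 m.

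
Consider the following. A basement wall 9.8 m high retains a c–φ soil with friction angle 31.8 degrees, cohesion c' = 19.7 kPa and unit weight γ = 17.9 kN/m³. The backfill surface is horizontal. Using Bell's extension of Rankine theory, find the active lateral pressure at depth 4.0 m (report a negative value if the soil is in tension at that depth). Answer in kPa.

K_a = (1 − sin φ)/(1 + sin φ) = 0.3098.
σ_a = K_a γ z − 2c√K_a = 0.3098×17.9×4.0 − 2×19.7×0.5566 = 0.2516 kPa.

0.252 kPa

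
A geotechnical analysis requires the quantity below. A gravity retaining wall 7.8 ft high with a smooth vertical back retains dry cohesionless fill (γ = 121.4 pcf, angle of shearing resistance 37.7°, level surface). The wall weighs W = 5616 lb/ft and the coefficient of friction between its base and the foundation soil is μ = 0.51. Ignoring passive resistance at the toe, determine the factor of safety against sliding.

K_a = tan²(45° − 37.7°/2) = 0.2411.
P_a = ½K_aγH² = 0.5×0.2411×121.4×7.8² = 890.2 lb/ft, acting at H/3 = 2.600 ft above the base.
FS_sliding = μW / P_a = 0.51×5616 / 890.2 = 3.217.

3.22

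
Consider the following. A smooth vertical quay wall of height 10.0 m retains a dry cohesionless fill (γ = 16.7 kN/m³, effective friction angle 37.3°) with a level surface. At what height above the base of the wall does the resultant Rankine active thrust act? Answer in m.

K_a = 0.2453.
The pressure distribution is triangular, so the resultant acts at H/3 above the base = 10.0/3 = 3.333 m.

3.33 m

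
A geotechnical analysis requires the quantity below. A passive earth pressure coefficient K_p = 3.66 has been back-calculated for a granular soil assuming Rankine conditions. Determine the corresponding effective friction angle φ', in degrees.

34.8°

K_p = (1+sin φ)/(1−sin φ) ⇒ sin φ = (K_p − 1)/(K_p + 1) = 0.5708.
φ = arcsin(0.5708) = 34.81°.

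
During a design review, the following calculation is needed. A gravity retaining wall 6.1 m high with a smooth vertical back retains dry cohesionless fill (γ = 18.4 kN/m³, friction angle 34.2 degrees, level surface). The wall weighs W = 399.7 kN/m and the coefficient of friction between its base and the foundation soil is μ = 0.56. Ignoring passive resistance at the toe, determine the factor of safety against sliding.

K_a = tan²(45° − 34.2°/2) = 0.2803.
P_a = ½K_aγH² = 0.5×0.2803×18.4×6.1² = 95.97 kN/m, acting at H/3 = 2.033 m above the base.
FS_sliding = μW / P_a = 0.56×399.7 / 95.97 = 2.332.

2.33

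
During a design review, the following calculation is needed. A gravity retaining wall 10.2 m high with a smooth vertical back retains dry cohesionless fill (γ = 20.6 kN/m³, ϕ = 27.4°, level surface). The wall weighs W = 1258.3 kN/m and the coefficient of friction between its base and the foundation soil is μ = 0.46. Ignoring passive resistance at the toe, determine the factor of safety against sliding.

K_a = tan²(45° − 27.4°/2) = 0.3697.
P_a = ½K_aγH² = 0.5×0.3697×20.6×10.2² = 396.1 kN/m, acting at H/3 = 3.400 m above the base.
FS_sliding = μW / P_a = 0.46×1258.3 / 396.1 = 1.461.

1.46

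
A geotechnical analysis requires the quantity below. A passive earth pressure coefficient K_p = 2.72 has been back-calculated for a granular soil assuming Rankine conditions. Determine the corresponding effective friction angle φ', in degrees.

K_p = (1+sin φ)/(1−sin φ) ⇒ sin φ = (K_p − 1)/(K_p + 1) = 0.4624.
φ = arcsin(0.4624) = 27.54°.

27.5°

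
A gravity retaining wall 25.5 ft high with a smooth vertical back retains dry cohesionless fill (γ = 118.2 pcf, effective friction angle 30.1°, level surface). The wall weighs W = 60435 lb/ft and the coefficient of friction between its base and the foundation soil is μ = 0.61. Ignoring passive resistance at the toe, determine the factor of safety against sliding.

K_a = tan²(45° − 30.1°/2) = 0.3320.
P_a = ½K_aγH² = 0.5×0.3320×118.2×25.5² = 12760 lb/ft, acting at H/3 = 8.500 ft above the base.
FS_sliding = μW / P_a = 0.61×60435 / 12760 = 2.890.

2.89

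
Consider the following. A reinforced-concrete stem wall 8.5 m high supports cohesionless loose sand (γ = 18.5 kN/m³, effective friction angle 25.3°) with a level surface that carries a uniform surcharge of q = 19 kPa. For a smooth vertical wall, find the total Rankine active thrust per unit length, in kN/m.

K_a = tan²(45° − φ/2) = 0.4012.
Soil triangle: ½ K_a γ H² = 0.5×0.4012×18.5×8.5² = 268.1 kN/m.
Surcharge rectangle: K_a q H = 0.4012×19×8.5 = 64.79 kN/m.
Total = 268.1 + 64.79 = 332.9 kN/m.

333 kN/m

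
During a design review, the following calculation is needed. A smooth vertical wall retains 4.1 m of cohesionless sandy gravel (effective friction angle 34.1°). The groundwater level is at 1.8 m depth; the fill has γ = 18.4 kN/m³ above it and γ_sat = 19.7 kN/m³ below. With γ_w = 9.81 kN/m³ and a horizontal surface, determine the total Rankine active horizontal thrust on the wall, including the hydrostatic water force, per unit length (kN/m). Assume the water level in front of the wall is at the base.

63.1 kN/m

K_a = tan²(45° − φ/2) = 0.2815.
γ' = 19.7 − 9.81 = 9.890 kN/m³. Depth below WT = 2.3 m.
σ'_h at WT = K_a γ d_w = 9.324 kPa; at base = 9.324 + K_a γ' × 2.3 = 15.73 kPa.
P₁ (0–1.8 m) = ½×9.324×1.8 = 8.392. P₂ (1.8–4.1 m) = ½(9.324+15.73)×2.3 = 28.81.
P_w = ½ γ_w h₂² = 0.5×9.81×2.3² = 25.95. Total = 8.392+28.81+25.95 = 63.15 kN/m.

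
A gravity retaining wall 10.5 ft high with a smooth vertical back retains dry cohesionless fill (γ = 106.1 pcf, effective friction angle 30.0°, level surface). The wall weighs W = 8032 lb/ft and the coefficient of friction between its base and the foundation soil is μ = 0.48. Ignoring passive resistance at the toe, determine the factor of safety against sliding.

K_a = tan²(45° − 30.0°/2) = 0.3333.
P_a = ½K_aγH² = 0.5×0.3333×106.1×10.5² = 1950 lb/ft, acting at H/3 = 3.500 ft above the base.
FS_sliding = μW / P_a = 0.48×8032 / 1950 = 1.978.

1.98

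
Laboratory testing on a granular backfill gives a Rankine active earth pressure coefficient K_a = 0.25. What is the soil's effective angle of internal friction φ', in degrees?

K_a = tan²(45° − φ/2) ⇒ 45° − φ/2 = arctan(√0.25) = 26.57°.
φ = 2(45° − 26.57°) = 36.87°.

36.9°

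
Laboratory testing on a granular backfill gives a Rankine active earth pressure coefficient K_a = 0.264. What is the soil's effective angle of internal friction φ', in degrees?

K_a = tan²(45° − φ/2) ⇒ 45° − φ/2 = arctan(√0.264) = 27.19°.
φ = 2(45° − 27.19°) = 35.61°.

35.6°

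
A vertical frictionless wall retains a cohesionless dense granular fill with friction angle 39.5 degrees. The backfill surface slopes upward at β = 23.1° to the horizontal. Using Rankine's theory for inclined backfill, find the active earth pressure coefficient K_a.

K_a = cos β · (cos β − √(cos²β − cos²φ)) / (cos β + √(cos²β − cos²φ)).
cos β = 0.9198, cos φ = 0.7716, √(cos²β − cos²φ) = 0.5007.
K_a = 0.9198 × (0.9198 − 0.5007)/(0.9198 + 0.5007) = 0.2714.

0.271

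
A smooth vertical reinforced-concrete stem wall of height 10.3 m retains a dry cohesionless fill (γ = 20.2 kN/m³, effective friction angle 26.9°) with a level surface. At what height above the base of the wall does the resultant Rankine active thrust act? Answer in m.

3.43 m

K_a = 0.3770.
The pressure distribution is triangular, so the resultant acts at H/3 above the base = 10.3/3 = 3.433 m.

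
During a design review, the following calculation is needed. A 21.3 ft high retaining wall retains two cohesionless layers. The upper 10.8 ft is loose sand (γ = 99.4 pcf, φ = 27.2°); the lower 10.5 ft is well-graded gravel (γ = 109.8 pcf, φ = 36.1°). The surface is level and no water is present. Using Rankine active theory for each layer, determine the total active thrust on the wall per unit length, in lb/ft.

K_a1 = tan²(45°−27.2°/2) = 0.3726; K_a2 = tan²(45°−36.1°/2) = 0.2585.
Layer 1: σ at base = K_a1 γ₁ h₁ = 400.0 psf; P₁ = ½×400.0×10.8 = 2160.
Layer 2: σ_v at top = γ₁h₁ = 1074; σ_h top = K_a2×1074 = 277.5; σ_h base = K_a2×(1074+109.8×10.5) = 575.5.
P₂ = ½(277.5+575.5)×10.5 = 4478. Total P_a = 2160+4478 = 6638 lb/ft.

6640 lb/ft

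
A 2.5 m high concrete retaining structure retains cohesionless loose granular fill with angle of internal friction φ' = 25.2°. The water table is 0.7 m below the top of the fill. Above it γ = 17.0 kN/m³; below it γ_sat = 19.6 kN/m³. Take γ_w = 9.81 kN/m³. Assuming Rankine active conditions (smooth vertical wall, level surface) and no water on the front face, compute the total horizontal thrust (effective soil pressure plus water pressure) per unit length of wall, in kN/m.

32.6 kN/m

K_a = tan²(45° − φ/2) = 0.4027.
γ' = 19.6 − 9.81 = 9.790 kN/m³. Depth below WT = 1.8 m.
σ'_h at WT = K_a γ d_w = 4.793 kPa; at base = 4.793 + K_a γ' × 1.8 = 11.89 kPa.
P₁ (0–0.7 m) = ½×4.793×0.7 = 1.677. P₂ (0.7–2.5 m) = ½(4.793+11.89)×1.8 = 15.01.
P_w = ½ γ_w h₂² = 0.5×9.81×1.8² = 15.89. Total = 1.677+15.01+15.89 = 32.58 kN/m.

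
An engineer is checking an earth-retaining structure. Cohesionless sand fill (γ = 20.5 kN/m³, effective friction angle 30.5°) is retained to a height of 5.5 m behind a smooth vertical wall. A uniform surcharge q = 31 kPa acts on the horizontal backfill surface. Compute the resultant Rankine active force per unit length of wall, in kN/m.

157 kN/m

K_a = tan²(45° − φ/2) = 0.3267.
Soil triangle: ½ K_a γ H² = 0.5×0.3267×20.5×5.5² = 101.3 kN/m.
Surcharge rectangle: K_a q H = 0.3267×31×5.5 = 55.70 kN/m.
Total = 101.3 + 55.70 = 157.0 kN/m.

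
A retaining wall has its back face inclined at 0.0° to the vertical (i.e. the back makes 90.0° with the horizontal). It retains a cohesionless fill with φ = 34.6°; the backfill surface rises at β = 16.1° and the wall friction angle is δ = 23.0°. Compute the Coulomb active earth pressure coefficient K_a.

K_a = sin²(α+φ) / [sin²α · sin(α−δ) · (1 + √{sin(φ+δ)sin(φ−β) / (sin(α−δ)sin(α+β))})²].
With α = 90.0°, φ = 34.6°, δ = 23.0°, β = 16.1°: K_a = 0.3062.

0.306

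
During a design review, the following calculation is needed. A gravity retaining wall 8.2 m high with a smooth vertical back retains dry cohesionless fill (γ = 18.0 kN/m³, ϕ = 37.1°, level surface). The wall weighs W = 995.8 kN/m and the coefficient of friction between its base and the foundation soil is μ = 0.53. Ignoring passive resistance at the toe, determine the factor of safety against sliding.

K_a = tan²(45° − 37.1°/2) = 0.2475.
P_a = ½K_aγH² = 0.5×0.2475×18.0×8.2² = 149.8 kN/m, acting at H/3 = 2.733 m above the base.
FS_sliding = μW / P_a = 0.53×995.8 / 149.8 = 3.524.

3.52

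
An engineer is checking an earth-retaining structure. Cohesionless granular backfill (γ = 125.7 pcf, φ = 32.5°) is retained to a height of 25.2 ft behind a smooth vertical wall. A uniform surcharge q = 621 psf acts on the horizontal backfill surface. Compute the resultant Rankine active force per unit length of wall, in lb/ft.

K_a = tan²(45° − φ/2) = 0.3010.
Soil triangle: ½ K_a γ H² = 0.5×0.3010×125.7×25.2² = 12010 lb/ft.
Surcharge rectangle: K_a q H = 0.3010×621×25.2 = 4710 lb/ft.
Total = 12010 + 4710 = 16720 lb/ft.

16700 lb/ft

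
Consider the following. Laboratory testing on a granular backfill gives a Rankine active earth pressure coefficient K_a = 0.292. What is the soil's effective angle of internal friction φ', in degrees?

K_a = tan²(45° − φ/2) ⇒ 45° − φ/2 = arctan(√0.292) = 28.39°.
φ = 2(45° − 28.39°) = 33.23°.

33.2°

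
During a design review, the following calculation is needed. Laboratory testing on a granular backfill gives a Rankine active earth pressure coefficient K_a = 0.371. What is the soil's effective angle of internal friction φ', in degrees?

K_a = tan²(45° − φ/2) ⇒ 45° − φ/2 = arctan(√0.371) = 31.35°.
φ = 2(45° − 31.35°) = 27.31°.

27.3°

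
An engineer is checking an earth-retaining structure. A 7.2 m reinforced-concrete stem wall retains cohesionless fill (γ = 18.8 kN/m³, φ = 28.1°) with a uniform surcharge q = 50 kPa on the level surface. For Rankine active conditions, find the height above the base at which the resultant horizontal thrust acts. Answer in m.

K_a = 0.3596.
Triangular part P₁ = ½K_aγH² = 175.2 at H/3 = 2.400 m; rectangular part P₂ = K_a q H = 129.5 at H/2 = 3.600 m.
ȳ = (P₁·2.400 + P₂·3.600)/(P₁+P₂) = 2.910 m.

2.91 m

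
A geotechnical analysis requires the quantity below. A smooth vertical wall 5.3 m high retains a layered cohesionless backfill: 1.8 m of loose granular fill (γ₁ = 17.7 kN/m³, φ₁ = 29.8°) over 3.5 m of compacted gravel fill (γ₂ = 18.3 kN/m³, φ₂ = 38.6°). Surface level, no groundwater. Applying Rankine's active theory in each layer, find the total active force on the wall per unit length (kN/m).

K_a1 = tan²(45°−29.8°/2) = 0.3360; K_a2 = tan²(45°−38.6°/2) = 0.2316.
Layer 1: σ at base = K_a1 γ₁ h₁ = 10.71 kPa; P₁ = ½×10.71×1.8 = 9.635.
Layer 2: σ_v at top = γ₁h₁ = 31.86; σ_h top = K_a2×31.86 = 7.379; σ_h base = K_a2×(31.86+18.3×3.5) = 22.21.
P₂ = ½(7.379+22.21)×3.5 = 51.79. Total P_a = 9.635+51.79 = 61.42 kN/m.

61.4 kN/m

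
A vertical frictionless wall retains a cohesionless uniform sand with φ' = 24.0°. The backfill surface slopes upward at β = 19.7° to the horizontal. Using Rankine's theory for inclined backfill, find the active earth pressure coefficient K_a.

K_a = cos β · (cos β − √(cos²β − cos²φ)) / (cos β + √(cos²β − cos²φ)).
cos β = 0.9415, cos φ = 0.9135, √(cos²β − cos²φ) = 0.2276.
K_a = 0.9415 × (0.9415 − 0.2276)/(0.9415 + 0.2276) = 0.5749.

0.575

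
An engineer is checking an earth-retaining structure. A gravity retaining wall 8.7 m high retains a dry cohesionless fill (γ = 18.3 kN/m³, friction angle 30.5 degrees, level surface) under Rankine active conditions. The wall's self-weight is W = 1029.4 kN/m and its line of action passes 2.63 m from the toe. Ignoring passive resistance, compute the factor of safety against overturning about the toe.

4.13

K_a = tan²(45° − 30.5°/2) = 0.3267.
P_a = ½K_aγH² = 0.5×0.3267×18.3×8.7² = 226.2 kN/m, acting at H/3 = 2.900 m above the base.
Overturning moment M_o = P_a × H/3 = 226.2 × 2.900 = 656.1.
Resisting moment M_r = W × 2.63 = 1029.4 × 2.63 = 2707.
FS_overturning = M_r/M_o = 2707/656.1 = 4.126.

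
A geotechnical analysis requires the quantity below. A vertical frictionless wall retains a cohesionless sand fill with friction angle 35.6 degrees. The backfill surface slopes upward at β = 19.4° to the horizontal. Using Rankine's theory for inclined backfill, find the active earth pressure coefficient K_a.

0.309

K_a = cos β · (cos β − √(cos²β − cos²φ)) / (cos β + √(cos²β − cos²φ)).
cos β = 0.9432, cos φ = 0.8131, √(cos²β − cos²φ) = 0.4781.
K_a = 0.9432 × (0.9432 − 0.4781)/(0.9432 + 0.4781) = 0.3087.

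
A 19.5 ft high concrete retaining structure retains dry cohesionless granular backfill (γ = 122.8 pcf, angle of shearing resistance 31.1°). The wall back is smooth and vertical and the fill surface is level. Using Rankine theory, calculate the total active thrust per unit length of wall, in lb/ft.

K_a = tan²(45° − φ/2) = 0.3188.
P_a = ½ K_a γ H² = 0.5 × 0.3188 × 122.8 × 19.5² = 7443 lb/ft.

7440 lb/ft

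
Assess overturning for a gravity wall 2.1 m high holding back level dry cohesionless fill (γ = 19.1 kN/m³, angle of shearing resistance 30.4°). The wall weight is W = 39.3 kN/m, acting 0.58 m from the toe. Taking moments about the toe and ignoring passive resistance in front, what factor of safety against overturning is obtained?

2.36

K_a = tan²(45° − 30.4°/2) = 0.3280.
P_a = ½K_aγH² = 0.5×0.3280×19.1×2.1² = 13.81 kN/m, acting at H/3 = 0.7000 m above the base.
Overturning moment M_o = P_a × H/3 = 13.81 × 0.7000 = 9.669.
Resisting moment M_r = W × 0.58 = 39.3 × 0.58 = 22.79.
FS_overturning = M_r/M_o = 22.79/9.669 = 2.357.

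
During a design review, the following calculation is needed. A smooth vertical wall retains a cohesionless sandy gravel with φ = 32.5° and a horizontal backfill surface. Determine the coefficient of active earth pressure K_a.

0.301

K_a = (1 − sin φ)/(1 + sin φ) = (1 − sin 32.5°)/(1 + sin 32.5°) = 0.3010.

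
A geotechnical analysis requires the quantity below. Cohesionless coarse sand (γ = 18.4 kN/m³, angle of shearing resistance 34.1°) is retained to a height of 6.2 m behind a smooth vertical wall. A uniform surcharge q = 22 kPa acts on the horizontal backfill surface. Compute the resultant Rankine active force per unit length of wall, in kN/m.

K_a = tan²(45° − φ/2) = 0.2815.
Soil triangle: ½ K_a γ H² = 0.5×0.2815×18.4×6.2² = 99.56 kN/m.
Surcharge rectangle: K_a q H = 0.2815×22×6.2 = 38.40 kN/m.
Total = 99.56 + 38.40 = 138.0 kN/m.

138 kN/m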